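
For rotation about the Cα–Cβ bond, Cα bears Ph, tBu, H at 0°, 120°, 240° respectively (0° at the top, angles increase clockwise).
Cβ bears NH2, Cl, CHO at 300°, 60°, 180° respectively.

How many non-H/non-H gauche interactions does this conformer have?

4

Non-H gauche pairs: Ph(0°)/NH2(300°); Ph(0°)/Cl(60°); tBu(120°)/Cl(60°); tBu(120°)/CHO(180°) — 4 interactions.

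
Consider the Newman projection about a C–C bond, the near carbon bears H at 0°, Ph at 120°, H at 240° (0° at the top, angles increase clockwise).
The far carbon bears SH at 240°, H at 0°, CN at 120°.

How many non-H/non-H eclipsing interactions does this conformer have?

1

Non-H eclipsing pairs: Ph(120°)/CN(120°) — 1 interaction.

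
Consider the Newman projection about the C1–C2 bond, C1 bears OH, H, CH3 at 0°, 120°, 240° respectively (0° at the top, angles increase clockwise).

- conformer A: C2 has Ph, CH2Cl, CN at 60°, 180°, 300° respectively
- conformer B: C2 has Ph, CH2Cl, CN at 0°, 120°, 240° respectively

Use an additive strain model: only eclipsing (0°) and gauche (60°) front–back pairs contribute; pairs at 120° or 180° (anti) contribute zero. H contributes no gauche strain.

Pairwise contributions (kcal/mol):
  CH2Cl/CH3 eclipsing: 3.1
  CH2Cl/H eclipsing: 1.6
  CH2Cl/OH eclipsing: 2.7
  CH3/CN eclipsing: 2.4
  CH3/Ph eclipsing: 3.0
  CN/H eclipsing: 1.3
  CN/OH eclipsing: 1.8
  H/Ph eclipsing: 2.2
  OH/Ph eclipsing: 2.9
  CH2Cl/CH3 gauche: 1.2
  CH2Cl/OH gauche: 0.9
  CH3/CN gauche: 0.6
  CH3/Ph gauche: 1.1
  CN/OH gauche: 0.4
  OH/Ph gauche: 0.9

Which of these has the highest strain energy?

B

A (staggered): OH(0°)/Ph(60°) gauche 0.9; OH(0°)/CN(300°) gauche 0.4; CH3(240°)/CH2Cl(180°) gauche 1.2; CH3(240°)/CN(300°) gauche 0.6 → 3.1 kcal/mol.
B (eclipsed): OH(0°)/Ph(0°) eclipsed 2.9; H(120°)/CH2Cl(120°) eclipsed 1.6; CH3(240°)/CN(240°) eclipsed 2.4 → 6.9 kcal/mol.
B has the highest total (6.9 kcal/mol).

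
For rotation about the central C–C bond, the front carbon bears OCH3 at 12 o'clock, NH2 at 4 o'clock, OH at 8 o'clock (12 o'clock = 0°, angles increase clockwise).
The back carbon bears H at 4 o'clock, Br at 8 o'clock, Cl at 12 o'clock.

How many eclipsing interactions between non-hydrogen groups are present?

Non-H eclipsing pairs: OCH3(0°)/Cl(0°); OH(240°)/Br(240°) — 2 interactions.

2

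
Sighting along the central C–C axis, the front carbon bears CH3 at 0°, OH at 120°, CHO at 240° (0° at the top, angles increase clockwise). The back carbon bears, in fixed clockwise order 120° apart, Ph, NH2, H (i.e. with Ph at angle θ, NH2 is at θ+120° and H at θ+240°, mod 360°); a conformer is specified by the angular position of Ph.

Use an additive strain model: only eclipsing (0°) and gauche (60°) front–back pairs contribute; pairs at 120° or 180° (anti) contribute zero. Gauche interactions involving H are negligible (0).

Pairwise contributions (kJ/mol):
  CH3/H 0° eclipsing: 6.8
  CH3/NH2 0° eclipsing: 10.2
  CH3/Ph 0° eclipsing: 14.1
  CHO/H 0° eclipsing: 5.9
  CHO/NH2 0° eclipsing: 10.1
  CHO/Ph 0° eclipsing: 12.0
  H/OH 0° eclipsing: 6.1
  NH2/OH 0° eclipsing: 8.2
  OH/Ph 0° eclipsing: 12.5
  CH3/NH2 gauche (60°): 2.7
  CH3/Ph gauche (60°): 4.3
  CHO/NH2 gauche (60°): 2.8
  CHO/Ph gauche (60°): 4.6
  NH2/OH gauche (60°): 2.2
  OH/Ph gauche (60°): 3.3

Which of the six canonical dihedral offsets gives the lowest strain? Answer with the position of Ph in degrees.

60°

Ph at 0° is eclipsed. CH3 at 0° is eclipsed with Ph at 0° (14.1); OH at 120° is eclipsed with NH2 at 120° (8.2); CHO at 240° is eclipsed with H at 240° (5.9). Total 28.2 kJ/mol.
Ph at 60° is staggered. CH3 at 0° is gauche with Ph at 60° (4.3); OH at 120° is gauche with Ph at 60° (3.3); OH at 120° is gauche with NH2 at 180° (2.2); CHO at 240° is gauche with NH2 at 180° (2.8). Total 12.6 kJ/mol.
Ph at 120° is eclipsed. CH3 at 0° is eclipsed with H at 0° (6.8); OH at 120° is eclipsed with Ph at 120° (12.5); CHO at 240° is eclipsed with NH2 at 240° (10.1). Total 29.4 kJ/mol.
Ph at 180° is staggered. CH3 at 0° is gauche with NH2 at 300° (2.7); OH at 120° is gauche with Ph at 180° (3.3); CHO at 240° is gauche with Ph at 180° (4.6); CHO at 240° is gauche with NH2 at 300° (2.8). Total 13.4 kJ/mol.
Ph at 240° is eclipsed. CH3 at 0° is eclipsed with NH2 at 0° (10.2); OH at 120° is eclipsed with H at 120° (6.1); CHO at 240° is eclipsed with Ph at 240° (12.0). Total 28.3 kJ/mol.
Ph at 300° is staggered. CH3 at 0° is gauche with Ph at 300° (4.3); CH3 at 0° is gauche with NH2 at 60° (2.7); OH at 120° is gauche with NH2 at 60° (2.2); CHO at 240° is gauche with Ph at 300° (4.6). Total 13.8 kJ/mol.
The minimum (12.6 kJ/mol) occurs with Ph at 60°.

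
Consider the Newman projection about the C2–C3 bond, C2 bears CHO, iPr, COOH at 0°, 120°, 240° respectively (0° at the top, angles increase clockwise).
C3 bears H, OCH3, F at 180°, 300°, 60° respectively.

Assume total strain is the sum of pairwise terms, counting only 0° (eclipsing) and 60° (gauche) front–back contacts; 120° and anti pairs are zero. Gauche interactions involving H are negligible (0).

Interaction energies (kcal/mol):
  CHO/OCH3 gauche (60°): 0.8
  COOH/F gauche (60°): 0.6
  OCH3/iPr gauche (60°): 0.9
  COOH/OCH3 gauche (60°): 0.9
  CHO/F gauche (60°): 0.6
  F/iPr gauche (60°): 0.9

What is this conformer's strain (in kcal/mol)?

This conformer (staggered): CHO(0°)/OCH3(300°) gauche 0.8; CHO(0°)/F(60°) gauche 0.6; iPr(120°)/F(60°) gauche 0.9; COOH(240°)/OCH3(300°) gauche 0.9 → 3.2 kcal/mol.

3.2 kcal/mol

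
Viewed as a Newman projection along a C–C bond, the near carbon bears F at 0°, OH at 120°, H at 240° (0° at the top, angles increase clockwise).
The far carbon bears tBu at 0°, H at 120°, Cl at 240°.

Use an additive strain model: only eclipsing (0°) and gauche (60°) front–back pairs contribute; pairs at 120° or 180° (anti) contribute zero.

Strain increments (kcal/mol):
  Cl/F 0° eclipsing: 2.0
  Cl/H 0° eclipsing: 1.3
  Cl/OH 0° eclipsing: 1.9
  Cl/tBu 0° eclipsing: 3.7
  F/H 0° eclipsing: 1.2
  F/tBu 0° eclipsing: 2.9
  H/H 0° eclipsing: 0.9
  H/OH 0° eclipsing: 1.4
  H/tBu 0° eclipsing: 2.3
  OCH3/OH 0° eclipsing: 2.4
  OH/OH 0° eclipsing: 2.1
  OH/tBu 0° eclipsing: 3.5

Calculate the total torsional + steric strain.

This conformer is eclipsed. F at 0° is eclipsed with tBu at 0° (2.9); OH at 120° is eclipsed with H at 120° (1.4); H at 240° is eclipsed with Cl at 240° (1.3). Total 5.6 kcal/mol.

5.6 kcal/mol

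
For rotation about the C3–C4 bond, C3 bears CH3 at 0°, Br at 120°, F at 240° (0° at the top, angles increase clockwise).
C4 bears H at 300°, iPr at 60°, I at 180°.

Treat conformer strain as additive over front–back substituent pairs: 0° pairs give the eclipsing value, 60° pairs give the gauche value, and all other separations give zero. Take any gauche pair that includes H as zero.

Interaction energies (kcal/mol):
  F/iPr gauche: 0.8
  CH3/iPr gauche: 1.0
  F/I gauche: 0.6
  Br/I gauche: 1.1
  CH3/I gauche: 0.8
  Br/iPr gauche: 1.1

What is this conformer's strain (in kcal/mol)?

This conformer (staggered): CH3(0°)/iPr(60°) gauche 1.0; Br(120°)/iPr(60°) gauche 1.1; Br(120°)/I(180°) gauche 1.1; F(240°)/I(180°) gauche 0.6 → 3.8 kcal/mol.

3.8 kcal/mol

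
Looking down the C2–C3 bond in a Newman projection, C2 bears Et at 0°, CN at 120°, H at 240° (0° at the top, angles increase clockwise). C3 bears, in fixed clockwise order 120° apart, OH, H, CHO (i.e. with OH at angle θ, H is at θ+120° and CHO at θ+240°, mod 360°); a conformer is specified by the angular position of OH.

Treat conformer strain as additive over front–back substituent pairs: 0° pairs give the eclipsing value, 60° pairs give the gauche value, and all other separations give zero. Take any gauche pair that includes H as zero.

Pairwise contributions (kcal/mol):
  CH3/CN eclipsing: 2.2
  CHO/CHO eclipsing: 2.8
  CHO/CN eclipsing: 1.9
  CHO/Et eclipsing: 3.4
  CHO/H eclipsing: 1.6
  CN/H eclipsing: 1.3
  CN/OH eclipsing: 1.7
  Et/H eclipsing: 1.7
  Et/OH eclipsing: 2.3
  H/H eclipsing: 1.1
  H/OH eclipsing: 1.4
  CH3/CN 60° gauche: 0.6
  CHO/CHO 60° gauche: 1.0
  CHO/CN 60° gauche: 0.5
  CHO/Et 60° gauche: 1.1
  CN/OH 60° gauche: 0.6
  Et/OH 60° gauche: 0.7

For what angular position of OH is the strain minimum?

OH at 0° (eclipsed): Et(0°)/OH(0°) eclipsed 2.3; CN(120°)/H(120°) eclipsed 1.3; H(240°)/CHO(240°) eclipsed 1.6 → 5.2 kcal/mol.
OH at 60° (staggered): Et(0°)/OH(60°) gauche 0.7; Et(0°)/CHO(300°) gauche 1.1; CN(120°)/OH(60°) gauche 0.6 → 2.4 kcal/mol.
OH at 120° (eclipsed): Et(0°)/CHO(0°) eclipsed 3.4; CN(120°)/OH(120°) eclipsed 1.7; H(240°)/H(240°) eclipsed 1.1 → 6.2 kcal/mol.
OH at 180° (staggered): Et(0°)/CHO(60°) gauche 1.1; CN(120°)/OH(180°) gauche 0.6; CN(120°)/CHO(60°) gauche 0.5 → 2.2 kcal/mol.
OH at 240° (eclipsed): Et(0°)/H(0°) eclipsed 1.7; CN(120°)/CHO(120°) eclipsed 1.9; H(240°)/OH(240°) eclipsed 1.4 → 5.0 kcal/mol.
OH at 300° (staggered): Et(0°)/OH(300°) gauche 0.7; CN(120°)/CHO(180°) gauche 0.5 → 1.2 kcal/mol.
The minimum (1.2 kcal/mol) occurs with OH at 300°.

300°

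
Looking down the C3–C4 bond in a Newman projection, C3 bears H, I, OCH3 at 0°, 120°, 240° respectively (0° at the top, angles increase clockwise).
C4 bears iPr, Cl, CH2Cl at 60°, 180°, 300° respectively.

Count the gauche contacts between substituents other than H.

Non-H gauche pairs: I(120°)/iPr(60°); I(120°)/Cl(180°); OCH3(240°)/Cl(180°); OCH3(240°)/CH2Cl(300°) — 4 interactions.

4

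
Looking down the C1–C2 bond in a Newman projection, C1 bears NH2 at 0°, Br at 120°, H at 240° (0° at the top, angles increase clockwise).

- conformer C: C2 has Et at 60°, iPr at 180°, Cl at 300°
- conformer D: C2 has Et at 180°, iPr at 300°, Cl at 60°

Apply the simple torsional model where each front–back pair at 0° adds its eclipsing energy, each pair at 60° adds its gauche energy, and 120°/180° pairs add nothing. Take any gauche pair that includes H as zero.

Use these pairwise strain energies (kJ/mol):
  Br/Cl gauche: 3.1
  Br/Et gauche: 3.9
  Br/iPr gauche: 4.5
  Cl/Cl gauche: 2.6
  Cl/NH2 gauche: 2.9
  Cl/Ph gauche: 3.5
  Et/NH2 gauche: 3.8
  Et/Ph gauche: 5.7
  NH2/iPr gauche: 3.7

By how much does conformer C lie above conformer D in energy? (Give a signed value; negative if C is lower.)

+1.5 kJ/mol

C (staggered): NH2–Et gauche, NH2–Cl gauche, Br–Et gauche, Br–iPr gauche; 3.8 + 2.9 + 3.9 + 4.5 = 15.1 kJ/mol.
D (staggered): NH2–iPr gauche, NH2–Cl gauche, Br–Et gauche, Br–Cl gauche; 3.7 + 2.9 + 3.9 + 3.1 = 13.6 kJ/mol.
E(C) − E(D) = 15.1 − 13.6 = +1.5 kJ/mol.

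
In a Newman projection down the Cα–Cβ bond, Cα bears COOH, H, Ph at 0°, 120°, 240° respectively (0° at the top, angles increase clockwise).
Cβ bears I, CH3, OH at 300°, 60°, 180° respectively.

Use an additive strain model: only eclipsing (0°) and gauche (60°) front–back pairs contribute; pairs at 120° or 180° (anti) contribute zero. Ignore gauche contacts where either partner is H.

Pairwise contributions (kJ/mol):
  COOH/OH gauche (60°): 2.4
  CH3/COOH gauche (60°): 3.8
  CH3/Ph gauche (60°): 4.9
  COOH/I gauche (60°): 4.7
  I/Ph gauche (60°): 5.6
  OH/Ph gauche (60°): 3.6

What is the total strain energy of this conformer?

17.7 kJ/mol

This conformer (staggered): COOH–I gauche, COOH–CH3 gauche, Ph–I gauche, Ph–OH gauche; 4.7 + 3.8 + 5.6 + 3.6 = 17.7 kJ/mol.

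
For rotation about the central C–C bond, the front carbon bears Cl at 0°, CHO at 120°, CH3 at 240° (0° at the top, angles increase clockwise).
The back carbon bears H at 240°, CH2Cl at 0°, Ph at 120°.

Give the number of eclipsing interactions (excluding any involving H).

2

Non-H eclipsing pairs: Cl(0°)/CH2Cl(0°); CHO(120°)/Ph(120°) — 2 interactions.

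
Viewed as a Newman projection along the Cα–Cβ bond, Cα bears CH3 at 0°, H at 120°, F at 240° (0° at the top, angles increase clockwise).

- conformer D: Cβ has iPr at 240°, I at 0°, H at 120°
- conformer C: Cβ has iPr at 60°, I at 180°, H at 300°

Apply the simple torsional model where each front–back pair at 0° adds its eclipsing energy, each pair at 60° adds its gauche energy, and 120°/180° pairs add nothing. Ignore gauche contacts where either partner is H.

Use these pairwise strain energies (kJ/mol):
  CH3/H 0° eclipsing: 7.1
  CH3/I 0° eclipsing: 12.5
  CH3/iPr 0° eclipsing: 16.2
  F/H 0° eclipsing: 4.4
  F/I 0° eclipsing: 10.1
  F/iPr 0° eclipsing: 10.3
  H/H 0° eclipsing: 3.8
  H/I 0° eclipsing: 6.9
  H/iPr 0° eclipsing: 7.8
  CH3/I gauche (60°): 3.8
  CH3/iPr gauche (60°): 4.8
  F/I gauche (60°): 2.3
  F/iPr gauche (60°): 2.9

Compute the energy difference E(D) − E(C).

+19.5 kJ/mol

D (eclipsed): CH3(0°)/I(0°) eclipsed 12.5; H(120°)/H(120°) eclipsed 3.8; F(240°)/iPr(240°) eclipsed 10.3 → 26.6 kJ/mol.
C (staggered): CH3(0°)/iPr(60°) gauche 4.8; F(240°)/I(180°) gauche 2.3 → 7.1 kJ/mol.
E(D) − E(C) = 26.6 − 7.1 = +19.5 kJ/mol.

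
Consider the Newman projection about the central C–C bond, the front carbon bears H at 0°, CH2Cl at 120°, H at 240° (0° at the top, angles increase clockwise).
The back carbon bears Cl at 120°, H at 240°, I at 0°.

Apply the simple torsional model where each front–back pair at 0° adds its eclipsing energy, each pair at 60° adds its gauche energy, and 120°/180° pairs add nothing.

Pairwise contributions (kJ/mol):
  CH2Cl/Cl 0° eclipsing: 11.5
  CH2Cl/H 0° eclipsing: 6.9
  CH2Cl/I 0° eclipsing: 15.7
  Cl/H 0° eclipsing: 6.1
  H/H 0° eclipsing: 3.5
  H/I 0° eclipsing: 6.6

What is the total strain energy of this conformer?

This conformer is eclipsed. H at 0° is eclipsed with I at 0° (6.6); CH2Cl at 120° is eclipsed with Cl at 120° (11.5); H at 240° is eclipsed with H at 240° (3.5). Total 21.6 kJ/mol.

21.6 kJ/mol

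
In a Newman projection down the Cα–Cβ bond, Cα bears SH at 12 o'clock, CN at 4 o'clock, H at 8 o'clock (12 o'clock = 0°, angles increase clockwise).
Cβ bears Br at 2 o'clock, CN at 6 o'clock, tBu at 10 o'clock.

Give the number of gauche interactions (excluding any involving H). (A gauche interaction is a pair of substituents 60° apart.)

Non-H gauche pairs: SH(0°)/Br(60°); SH(0°)/tBu(300°); CN(120°)/Br(60°); CN(120°)/CN(180°) — 4 interactions.

4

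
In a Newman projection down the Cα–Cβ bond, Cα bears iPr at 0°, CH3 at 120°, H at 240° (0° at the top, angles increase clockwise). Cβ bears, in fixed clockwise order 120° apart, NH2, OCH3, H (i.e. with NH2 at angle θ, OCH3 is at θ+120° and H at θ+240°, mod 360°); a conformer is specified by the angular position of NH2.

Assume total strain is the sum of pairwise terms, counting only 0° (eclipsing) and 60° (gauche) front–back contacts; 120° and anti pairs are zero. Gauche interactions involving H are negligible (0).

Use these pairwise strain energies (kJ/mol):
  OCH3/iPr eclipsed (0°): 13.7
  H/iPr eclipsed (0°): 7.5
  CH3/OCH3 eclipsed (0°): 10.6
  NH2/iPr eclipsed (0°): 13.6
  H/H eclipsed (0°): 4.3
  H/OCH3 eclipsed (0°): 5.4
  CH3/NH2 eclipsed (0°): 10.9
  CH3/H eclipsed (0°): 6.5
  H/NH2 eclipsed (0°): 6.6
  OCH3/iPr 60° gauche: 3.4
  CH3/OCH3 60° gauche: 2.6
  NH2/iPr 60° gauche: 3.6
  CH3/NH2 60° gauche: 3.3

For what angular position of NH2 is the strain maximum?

NH2 at 0° (eclipsed): iPr–NH2 eclipsed, CH3–OCH3 eclipsed, H–H eclipsed; 13.6 + 10.6 + 4.3 = 28.5 kJ/mol.
NH2 at 60° (staggered): iPr–NH2 gauche, CH3–NH2 gauche, CH3–OCH3 gauche; 3.6 + 3.3 + 2.6 = 9.5 kJ/mol.
NH2 at 120° (eclipsed): iPr–H eclipsed, CH3–NH2 eclipsed, H–OCH3 eclipsed; 7.5 + 10.9 + 5.4 = 23.8 kJ/mol.
NH2 at 180° (staggered): iPr–OCH3 gauche, CH3–NH2 gauche; 3.4 + 3.3 = 6.7 kJ/mol.
NH2 at 240° (eclipsed): iPr–OCH3 eclipsed, CH3–H eclipsed, H–NH2 eclipsed; 13.7 + 6.5 + 6.6 = 26.8 kJ/mol.
NH2 at 300° (staggered): iPr–NH2 gauche, iPr–OCH3 gauche, CH3–OCH3 gauche; 3.6 + 3.4 + 2.6 = 9.6 kJ/mol.
The maximum (28.5 kJ/mol) occurs with NH2 at 0°.

0°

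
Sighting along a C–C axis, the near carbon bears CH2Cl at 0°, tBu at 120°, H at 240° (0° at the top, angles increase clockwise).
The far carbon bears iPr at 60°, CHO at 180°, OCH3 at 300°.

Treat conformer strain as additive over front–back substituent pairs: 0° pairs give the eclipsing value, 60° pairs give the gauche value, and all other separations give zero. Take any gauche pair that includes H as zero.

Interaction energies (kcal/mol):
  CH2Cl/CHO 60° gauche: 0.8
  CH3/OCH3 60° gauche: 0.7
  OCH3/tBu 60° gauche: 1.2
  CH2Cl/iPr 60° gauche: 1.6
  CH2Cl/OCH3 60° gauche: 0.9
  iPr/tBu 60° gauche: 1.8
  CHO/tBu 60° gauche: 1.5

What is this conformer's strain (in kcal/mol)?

This conformer (staggered): CH2Cl(0°)/iPr(60°) gauche 1.6; CH2Cl(0°)/OCH3(300°) gauche 0.9; tBu(120°)/iPr(60°) gauche 1.8; tBu(120°)/CHO(180°) gauche 1.5 → 5.8 kcal/mol.

5.8 kcal/mol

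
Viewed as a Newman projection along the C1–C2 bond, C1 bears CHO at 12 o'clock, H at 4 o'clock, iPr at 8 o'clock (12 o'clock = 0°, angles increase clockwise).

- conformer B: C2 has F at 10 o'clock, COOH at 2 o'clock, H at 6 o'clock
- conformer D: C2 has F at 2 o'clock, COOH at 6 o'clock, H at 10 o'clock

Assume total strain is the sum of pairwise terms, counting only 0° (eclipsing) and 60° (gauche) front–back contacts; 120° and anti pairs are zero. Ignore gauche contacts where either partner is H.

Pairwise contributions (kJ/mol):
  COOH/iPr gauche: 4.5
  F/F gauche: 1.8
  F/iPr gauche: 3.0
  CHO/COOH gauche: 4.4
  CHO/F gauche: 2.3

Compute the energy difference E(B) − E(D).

+2.9 kJ/mol

B is staggered. CHO at 0° is gauche with F at 300° (2.3); CHO at 0° is gauche with COOH at 60° (4.4); iPr at 240° is gauche with F at 300° (3.0). Total 9.7 kJ/mol.
D is staggered. CHO at 0° is gauche with F at 60° (2.3); iPr at 240° is gauche with COOH at 180° (4.5). Total 6.8 kJ/mol.
E(B) − E(D) = 9.7 − 6.8 = +2.9 kJ/mol.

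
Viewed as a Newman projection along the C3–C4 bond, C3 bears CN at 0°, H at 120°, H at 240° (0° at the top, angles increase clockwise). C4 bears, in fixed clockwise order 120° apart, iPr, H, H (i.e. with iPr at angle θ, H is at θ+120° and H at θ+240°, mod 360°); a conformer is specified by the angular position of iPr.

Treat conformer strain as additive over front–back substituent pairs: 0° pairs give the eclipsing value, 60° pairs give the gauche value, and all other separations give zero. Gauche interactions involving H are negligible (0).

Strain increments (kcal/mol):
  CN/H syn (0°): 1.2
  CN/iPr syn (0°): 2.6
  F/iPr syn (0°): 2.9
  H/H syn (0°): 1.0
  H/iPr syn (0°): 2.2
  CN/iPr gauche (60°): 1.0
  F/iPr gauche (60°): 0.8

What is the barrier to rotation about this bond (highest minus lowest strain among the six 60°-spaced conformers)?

iPr at 0° (eclipsed): CN(0°)/iPr(0°) eclipsed 2.6; H(120°)/H(120°) eclipsed 1.0; H(240°)/H(240°) eclipsed 1.0 → 4.6 kcal/mol.
iPr at 60° (staggered): CN(0°)/iPr(60°) gauche 1.0 → 1.0 kcal/mol.
iPr at 120° (eclipsed): CN(0°)/H(0°) eclipsed 1.2; H(120°)/iPr(120°) eclipsed 2.2; H(240°)/H(240°) eclipsed 1.0 → 4.4 kcal/mol.
iPr at 180° (staggered): no non-H gauche contacts → 0.0 kcal/mol.
iPr at 240° (eclipsed): CN(0°)/H(0°) eclipsed 1.2; H(120°)/H(120°) eclipsed 1.0; H(240°)/iPr(240°) eclipsed 2.2 → 4.4 kcal/mol.
iPr at 300° (staggered): CN(0°)/iPr(300°) gauche 1.0 → 1.0 kcal/mol.
Max at 0° (4.6 kcal/mol), min at 180° (0.0 kcal/mol); barrier = 4.6 kcal/mol.

4.6 kcal/mol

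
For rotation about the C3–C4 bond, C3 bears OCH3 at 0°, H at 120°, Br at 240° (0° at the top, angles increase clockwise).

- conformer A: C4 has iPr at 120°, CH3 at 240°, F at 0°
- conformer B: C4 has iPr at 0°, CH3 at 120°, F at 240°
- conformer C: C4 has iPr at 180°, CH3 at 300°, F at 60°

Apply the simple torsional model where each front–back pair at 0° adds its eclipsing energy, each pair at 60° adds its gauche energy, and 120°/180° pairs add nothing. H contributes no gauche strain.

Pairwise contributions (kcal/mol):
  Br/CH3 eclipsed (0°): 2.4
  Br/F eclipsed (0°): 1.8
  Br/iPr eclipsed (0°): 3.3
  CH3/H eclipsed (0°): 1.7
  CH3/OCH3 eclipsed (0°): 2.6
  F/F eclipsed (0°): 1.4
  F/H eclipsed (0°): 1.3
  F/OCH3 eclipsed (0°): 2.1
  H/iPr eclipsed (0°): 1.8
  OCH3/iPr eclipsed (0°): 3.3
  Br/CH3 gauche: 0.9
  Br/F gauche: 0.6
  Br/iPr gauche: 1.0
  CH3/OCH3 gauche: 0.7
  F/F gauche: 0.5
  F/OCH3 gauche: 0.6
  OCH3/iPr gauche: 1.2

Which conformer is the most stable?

A (eclipsed): OCH3–F eclipsed, H–iPr eclipsed, Br–CH3 eclipsed; 2.1 + 1.8 + 2.4 = 6.3 kcal/mol.
B (eclipsed): OCH3–iPr eclipsed, H–CH3 eclipsed, Br–F eclipsed; 3.3 + 1.7 + 1.8 = 6.8 kcal/mol.
C (staggered): OCH3–CH3 gauche, OCH3–F gauche, Br–iPr gauche, Br–CH3 gauche; 0.7 + 0.6 + 1.0 + 0.9 = 3.2 kcal/mol.
C has the lowest total (3.2 kcal/mol).

C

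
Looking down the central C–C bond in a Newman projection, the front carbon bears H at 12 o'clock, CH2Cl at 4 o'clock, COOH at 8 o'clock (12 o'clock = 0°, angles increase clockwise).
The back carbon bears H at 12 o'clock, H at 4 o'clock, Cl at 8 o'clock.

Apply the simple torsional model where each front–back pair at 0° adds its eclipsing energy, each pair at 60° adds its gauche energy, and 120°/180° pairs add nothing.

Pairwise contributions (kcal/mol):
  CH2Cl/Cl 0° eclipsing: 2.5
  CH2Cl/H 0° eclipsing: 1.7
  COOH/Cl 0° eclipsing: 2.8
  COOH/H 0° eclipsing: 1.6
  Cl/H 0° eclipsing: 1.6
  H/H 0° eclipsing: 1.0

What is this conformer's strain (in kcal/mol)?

This conformer is eclipsed. H at 0° is eclipsed with H at 0° (1.0); CH2Cl at 120° is eclipsed with H at 120° (1.7); COOH at 240° is eclipsed with Cl at 240° (2.8). Total 5.5 kcal/mol.

5.5 kcal/mol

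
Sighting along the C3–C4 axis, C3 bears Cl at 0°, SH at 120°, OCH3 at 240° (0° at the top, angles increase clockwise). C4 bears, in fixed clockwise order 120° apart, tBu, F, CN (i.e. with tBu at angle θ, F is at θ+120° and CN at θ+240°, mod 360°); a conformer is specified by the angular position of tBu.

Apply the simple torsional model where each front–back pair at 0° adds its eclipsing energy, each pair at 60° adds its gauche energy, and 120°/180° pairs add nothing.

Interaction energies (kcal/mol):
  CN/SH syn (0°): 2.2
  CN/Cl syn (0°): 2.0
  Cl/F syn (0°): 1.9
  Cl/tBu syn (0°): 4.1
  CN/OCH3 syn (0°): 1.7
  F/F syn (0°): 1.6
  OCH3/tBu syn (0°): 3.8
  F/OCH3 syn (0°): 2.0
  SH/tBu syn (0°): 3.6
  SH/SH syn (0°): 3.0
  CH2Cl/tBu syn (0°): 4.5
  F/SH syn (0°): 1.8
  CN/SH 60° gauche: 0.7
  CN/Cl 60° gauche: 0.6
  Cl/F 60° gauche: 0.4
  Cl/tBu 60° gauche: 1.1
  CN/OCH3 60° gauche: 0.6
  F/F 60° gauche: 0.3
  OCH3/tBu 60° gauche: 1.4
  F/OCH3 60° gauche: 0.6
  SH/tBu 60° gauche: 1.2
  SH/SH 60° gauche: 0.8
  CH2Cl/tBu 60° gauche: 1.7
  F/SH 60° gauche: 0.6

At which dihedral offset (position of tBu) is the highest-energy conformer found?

240°

tBu at 0° (eclipsed): Cl(0°)/tBu(0°) eclipsed 4.1; SH(120°)/F(120°) eclipsed 1.8; OCH3(240°)/CN(240°) eclipsed 1.7 → 7.6 kcal/mol.
tBu at 60° (staggered): Cl(0°)/tBu(60°) gauche 1.1; Cl(0°)/CN(300°) gauche 0.6; SH(120°)/tBu(60°) gauche 1.2; SH(120°)/F(180°) gauche 0.6; OCH3(240°)/F(180°) gauche 0.6; OCH3(240°)/CN(300°) gauche 0.6 → 4.7 kcal/mol.
tBu at 120° (eclipsed): Cl(0°)/CN(0°) eclipsed 2.0; SH(120°)/tBu(120°) eclipsed 3.6; OCH3(240°)/F(240°) eclipsed 2.0 → 7.6 kcal/mol.
tBu at 180° (staggered): Cl(0°)/F(300°) gauche 0.4; Cl(0°)/CN(60°) gauche 0.6; SH(120°)/tBu(180°) gauche 1.2; SH(120°)/CN(60°) gauche 0.7; OCH3(240°)/tBu(180°) gauche 1.4; OCH3(240°)/F(300°) gauche 0.6 → 4.9 kcal/mol.
tBu at 240° (eclipsed): Cl(0°)/F(0°) eclipsed 1.9; SH(120°)/CN(120°) eclipsed 2.2; OCH3(240°)/tBu(240°) eclipsed 3.8 → 7.9 kcal/mol.
tBu at 300° (staggered): Cl(0°)/tBu(300°) gauche 1.1; Cl(0°)/F(60°) gauche 0.4; SH(120°)/F(60°) gauche 0.6; SH(120°)/CN(180°) gauche 0.7; OCH3(240°)/tBu(300°) gauche 1.4; OCH3(240°)/CN(180°) gauche 0.6 → 4.8 kcal/mol.
The maximum (7.9 kcal/mol) occurs with tBu at 240°.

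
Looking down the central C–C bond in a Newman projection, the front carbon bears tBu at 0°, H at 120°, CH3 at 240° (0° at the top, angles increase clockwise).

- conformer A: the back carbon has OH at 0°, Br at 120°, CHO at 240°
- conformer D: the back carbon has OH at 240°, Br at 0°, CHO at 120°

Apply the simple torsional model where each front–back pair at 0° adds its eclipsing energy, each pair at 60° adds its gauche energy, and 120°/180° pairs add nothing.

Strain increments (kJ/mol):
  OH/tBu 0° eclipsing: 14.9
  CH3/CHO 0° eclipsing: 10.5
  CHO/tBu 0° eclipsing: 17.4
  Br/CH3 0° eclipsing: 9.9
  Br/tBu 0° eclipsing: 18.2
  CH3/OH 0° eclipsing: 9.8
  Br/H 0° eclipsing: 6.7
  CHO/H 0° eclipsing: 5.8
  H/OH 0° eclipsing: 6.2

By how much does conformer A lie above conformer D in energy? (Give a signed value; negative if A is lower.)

-1.7 kJ/mol

A (eclipsed): tBu(0°)/OH(0°) eclipsed 14.9; H(120°)/Br(120°) eclipsed 6.7; CH3(240°)/CHO(240°) eclipsed 10.5 → 32.1 kJ/mol.
D (eclipsed): tBu(0°)/Br(0°) eclipsed 18.2; H(120°)/CHO(120°) eclipsed 5.8; CH3(240°)/OH(240°) eclipsed 9.8 → 33.8 kJ/mol.
E(A) − E(D) = 32.1 − 33.8 = -1.7 kJ/mol.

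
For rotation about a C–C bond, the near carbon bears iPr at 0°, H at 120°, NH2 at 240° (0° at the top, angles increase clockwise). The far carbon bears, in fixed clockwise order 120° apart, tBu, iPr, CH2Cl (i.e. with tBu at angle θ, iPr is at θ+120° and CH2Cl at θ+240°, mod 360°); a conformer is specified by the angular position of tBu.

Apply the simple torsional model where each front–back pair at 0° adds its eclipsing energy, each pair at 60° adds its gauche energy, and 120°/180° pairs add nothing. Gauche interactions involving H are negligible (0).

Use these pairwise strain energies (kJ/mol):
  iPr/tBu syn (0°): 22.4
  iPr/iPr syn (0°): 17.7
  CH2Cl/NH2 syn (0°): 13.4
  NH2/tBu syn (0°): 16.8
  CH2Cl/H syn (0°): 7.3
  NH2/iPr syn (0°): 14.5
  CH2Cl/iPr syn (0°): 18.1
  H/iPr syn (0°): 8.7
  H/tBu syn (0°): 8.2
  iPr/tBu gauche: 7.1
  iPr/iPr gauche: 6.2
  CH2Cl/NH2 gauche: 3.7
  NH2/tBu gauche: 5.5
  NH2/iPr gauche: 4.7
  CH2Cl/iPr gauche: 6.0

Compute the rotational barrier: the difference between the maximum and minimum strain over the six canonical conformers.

tBu at 0° (eclipsed): iPr–tBu eclipsed, H–iPr eclipsed, NH2–CH2Cl eclipsed; 22.4 + 8.7 + 13.4 = 44.5 kJ/mol.
tBu at 60° (staggered): iPr–tBu gauche, iPr–CH2Cl gauche, NH2–iPr gauche, NH2–CH2Cl gauche; 7.1 + 6.0 + 4.7 + 3.7 = 21.5 kJ/mol.
tBu at 120° (eclipsed): iPr–CH2Cl eclipsed, H–tBu eclipsed, NH2–iPr eclipsed; 18.1 + 8.2 + 14.5 = 40.8 kJ/mol.
tBu at 180° (staggered): iPr–iPr gauche, iPr–CH2Cl gauche, NH2–tBu gauche, NH2–iPr gauche; 6.2 + 6.0 + 5.5 + 4.7 = 22.4 kJ/mol.
tBu at 240° (eclipsed): iPr–iPr eclipsed, H–CH2Cl eclipsed, NH2–tBu eclipsed; 17.7 + 7.3 + 16.8 = 41.8 kJ/mol.
tBu at 300° (staggered): iPr–tBu gauche, iPr–iPr gauche, NH2–tBu gauche, NH2–CH2Cl gauche; 7.1 + 6.2 + 5.5 + 3.7 = 22.5 kJ/mol.
Max at 0° (44.5 kJ/mol), min at 60° (21.5 kJ/mol); barrier = 23.0 kJ/mol.

23.0 kJ/mol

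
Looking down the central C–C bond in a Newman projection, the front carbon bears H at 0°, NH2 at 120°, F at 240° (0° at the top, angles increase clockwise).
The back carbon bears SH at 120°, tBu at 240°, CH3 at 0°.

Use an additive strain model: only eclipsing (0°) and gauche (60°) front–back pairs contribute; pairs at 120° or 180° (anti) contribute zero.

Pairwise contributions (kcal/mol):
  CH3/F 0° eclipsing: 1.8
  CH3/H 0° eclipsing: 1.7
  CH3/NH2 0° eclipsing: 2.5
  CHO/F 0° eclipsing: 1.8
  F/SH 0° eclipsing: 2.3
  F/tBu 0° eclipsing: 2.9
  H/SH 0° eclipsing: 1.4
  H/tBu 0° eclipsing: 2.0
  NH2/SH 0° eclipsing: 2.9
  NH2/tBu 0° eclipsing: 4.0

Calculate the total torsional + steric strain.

This conformer (eclipsed): H–CH3 eclipsed, NH2–SH eclipsed, F–tBu eclipsed; 1.7 + 2.9 + 2.9 = 7.5 kcal/mol.

7.5 kcal/mol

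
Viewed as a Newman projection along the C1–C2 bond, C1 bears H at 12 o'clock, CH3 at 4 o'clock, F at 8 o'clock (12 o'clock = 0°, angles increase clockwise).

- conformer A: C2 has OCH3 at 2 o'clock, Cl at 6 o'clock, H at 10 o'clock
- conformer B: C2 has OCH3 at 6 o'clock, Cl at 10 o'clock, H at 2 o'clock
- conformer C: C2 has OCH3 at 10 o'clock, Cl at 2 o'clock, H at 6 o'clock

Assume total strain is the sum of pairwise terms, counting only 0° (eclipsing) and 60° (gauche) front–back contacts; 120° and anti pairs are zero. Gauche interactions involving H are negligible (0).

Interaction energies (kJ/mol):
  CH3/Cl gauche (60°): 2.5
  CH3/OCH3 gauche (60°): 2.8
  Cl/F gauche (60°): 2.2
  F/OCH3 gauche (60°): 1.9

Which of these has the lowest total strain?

C

A (staggered): CH3(120°)/OCH3(60°) gauche 2.8; CH3(120°)/Cl(180°) gauche 2.5; F(240°)/Cl(180°) gauche 2.2 → 7.5 kJ/mol.
B (staggered): CH3(120°)/OCH3(180°) gauche 2.8; F(240°)/OCH3(180°) gauche 1.9; F(240°)/Cl(300°) gauche 2.2 → 6.9 kJ/mol.
C (staggered): CH3(120°)/Cl(60°) gauche 2.5; F(240°)/OCH3(300°) gauche 1.9 → 4.4 kJ/mol.
C has the lowest total (4.4 kJ/mol).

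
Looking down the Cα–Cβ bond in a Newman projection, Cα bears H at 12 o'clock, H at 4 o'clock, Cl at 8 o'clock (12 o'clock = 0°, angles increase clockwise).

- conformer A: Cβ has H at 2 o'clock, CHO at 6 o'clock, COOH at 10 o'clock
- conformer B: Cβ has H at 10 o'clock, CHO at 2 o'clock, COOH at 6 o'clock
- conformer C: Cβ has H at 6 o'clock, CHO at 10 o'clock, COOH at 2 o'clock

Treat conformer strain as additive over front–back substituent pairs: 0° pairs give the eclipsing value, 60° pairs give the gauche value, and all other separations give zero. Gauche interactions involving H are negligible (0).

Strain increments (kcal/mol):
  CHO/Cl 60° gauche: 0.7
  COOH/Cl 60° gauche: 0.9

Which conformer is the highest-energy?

A

A (staggered): Cl(240°)/CHO(180°) gauche 0.7; Cl(240°)/COOH(300°) gauche 0.9 → 1.6 kcal/mol.
B (staggered): Cl(240°)/COOH(180°) gauche 0.9 → 0.9 kcal/mol.
C (staggered): Cl(240°)/CHO(300°) gauche 0.7 → 0.7 kcal/mol.
A has the highest total (1.6 kcal/mol).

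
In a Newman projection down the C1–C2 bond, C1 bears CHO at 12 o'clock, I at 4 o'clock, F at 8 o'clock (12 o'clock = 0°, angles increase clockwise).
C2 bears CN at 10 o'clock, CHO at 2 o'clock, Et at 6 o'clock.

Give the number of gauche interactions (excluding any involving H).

Non-H gauche pairs: CHO(0°)/CN(300°); CHO(0°)/CHO(60°); I(120°)/CHO(60°); I(120°)/Et(180°); F(240°)/CN(300°); F(240°)/Et(180°) — 6 interactions.

6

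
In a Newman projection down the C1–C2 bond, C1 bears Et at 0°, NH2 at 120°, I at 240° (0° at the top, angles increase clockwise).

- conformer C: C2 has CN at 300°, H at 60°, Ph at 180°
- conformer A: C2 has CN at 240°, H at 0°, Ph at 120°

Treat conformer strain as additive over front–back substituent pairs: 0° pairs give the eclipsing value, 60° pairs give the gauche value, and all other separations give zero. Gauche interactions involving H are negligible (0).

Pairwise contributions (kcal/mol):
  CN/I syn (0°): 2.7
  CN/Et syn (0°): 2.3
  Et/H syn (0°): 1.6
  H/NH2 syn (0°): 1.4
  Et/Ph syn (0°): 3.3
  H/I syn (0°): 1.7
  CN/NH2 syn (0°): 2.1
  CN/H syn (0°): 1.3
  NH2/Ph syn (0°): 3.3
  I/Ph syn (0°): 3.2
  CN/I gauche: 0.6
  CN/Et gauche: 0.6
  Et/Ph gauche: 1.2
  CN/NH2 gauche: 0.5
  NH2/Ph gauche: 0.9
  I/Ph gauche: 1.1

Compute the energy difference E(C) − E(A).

-4.4 kcal/mol

C (staggered): Et–CN gauche, NH2–Ph gauche, I–CN gauche, I–Ph gauche; 0.6 + 0.9 + 0.6 + 1.1 = 3.2 kcal/mol.
A (eclipsed): Et–H eclipsed, NH2–Ph eclipsed, I–CN eclipsed; 1.6 + 3.3 + 2.7 = 7.6 kcal/mol.
E(C) − E(A) = 3.2 − 7.6 = -4.4 kcal/mol.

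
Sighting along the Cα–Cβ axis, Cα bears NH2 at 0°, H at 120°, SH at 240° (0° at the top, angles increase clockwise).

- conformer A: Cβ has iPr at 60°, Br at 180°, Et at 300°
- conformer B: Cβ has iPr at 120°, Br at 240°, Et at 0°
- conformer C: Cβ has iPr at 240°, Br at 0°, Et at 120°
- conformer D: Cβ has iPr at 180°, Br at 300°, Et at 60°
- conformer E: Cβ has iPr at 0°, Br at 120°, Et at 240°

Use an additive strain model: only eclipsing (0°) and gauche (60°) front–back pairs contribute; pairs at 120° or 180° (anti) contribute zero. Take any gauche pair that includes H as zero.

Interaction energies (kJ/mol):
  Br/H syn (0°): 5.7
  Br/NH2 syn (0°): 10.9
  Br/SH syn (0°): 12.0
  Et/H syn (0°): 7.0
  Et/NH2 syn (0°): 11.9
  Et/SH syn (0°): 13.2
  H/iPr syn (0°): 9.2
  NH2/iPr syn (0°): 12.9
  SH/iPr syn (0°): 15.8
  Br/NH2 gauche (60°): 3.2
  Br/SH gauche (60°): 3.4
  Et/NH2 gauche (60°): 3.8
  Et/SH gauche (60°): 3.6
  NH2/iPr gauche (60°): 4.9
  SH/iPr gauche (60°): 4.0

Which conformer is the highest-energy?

C

A (staggered): NH2(0°)/iPr(60°) gauche 4.9; NH2(0°)/Et(300°) gauche 3.8; SH(240°)/Br(180°) gauche 3.4; SH(240°)/Et(300°) gauche 3.6 → 15.7 kJ/mol.
B (eclipsed): NH2(0°)/Et(0°) eclipsed 11.9; H(120°)/iPr(120°) eclipsed 9.2; SH(240°)/Br(240°) eclipsed 12.0 → 33.1 kJ/mol.
C (eclipsed): NH2(0°)/Br(0°) eclipsed 10.9; H(120°)/Et(120°) eclipsed 7.0; SH(240°)/iPr(240°) eclipsed 15.8 → 33.7 kJ/mol.
D (staggered): NH2(0°)/Br(300°) gauche 3.2; NH2(0°)/Et(60°) gauche 3.8; SH(240°)/iPr(180°) gauche 4.0; SH(240°)/Br(300°) gauche 3.4 → 14.4 kJ/mol.
E (eclipsed): NH2(0°)/iPr(0°) eclipsed 12.9; H(120°)/Br(120°) eclipsed 5.7; SH(240°)/Et(240°) eclipsed 13.2 → 31.8 kJ/mol.
C has the highest total (33.7 kJ/mol).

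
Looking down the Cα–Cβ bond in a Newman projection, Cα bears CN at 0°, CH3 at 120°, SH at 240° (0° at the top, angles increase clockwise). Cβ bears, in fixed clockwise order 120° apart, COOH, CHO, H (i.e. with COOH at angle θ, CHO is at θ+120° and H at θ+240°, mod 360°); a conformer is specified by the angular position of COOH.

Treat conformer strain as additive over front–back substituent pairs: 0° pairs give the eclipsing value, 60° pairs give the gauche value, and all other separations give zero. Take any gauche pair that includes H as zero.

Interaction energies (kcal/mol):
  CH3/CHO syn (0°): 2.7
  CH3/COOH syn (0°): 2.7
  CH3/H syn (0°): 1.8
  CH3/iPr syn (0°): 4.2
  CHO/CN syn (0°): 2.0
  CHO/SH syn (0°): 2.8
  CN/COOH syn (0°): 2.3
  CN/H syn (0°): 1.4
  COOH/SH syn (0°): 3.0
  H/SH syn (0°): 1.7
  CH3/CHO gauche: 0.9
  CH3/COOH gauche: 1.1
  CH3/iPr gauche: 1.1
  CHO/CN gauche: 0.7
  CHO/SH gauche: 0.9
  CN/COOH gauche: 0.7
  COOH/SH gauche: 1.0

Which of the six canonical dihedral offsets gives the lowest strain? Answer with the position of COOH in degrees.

COOH at 0° is eclipsed. CN at 0° is eclipsed with COOH at 0° (2.3); CH3 at 120° is eclipsed with CHO at 120° (2.7); SH at 240° is eclipsed with H at 240° (1.7). Total 6.7 kcal/mol.
COOH at 60° is staggered. CN at 0° is gauche with COOH at 60° (0.7); CH3 at 120° is gauche with COOH at 60° (1.1); CH3 at 120° is gauche with CHO at 180° (0.9); SH at 240° is gauche with CHO at 180° (0.9). Total 3.6 kcal/mol.
COOH at 120° is eclipsed. CN at 0° is eclipsed with H at 0° (1.4); CH3 at 120° is eclipsed with COOH at 120° (2.7); SH at 240° is eclipsed with CHO at 240° (2.8). Total 6.9 kcal/mol.
COOH at 180° is staggered. CN at 0° is gauche with CHO at 300° (0.7); CH3 at 120° is gauche with COOH at 180° (1.1); SH at 240° is gauche with COOH at 180° (1.0); SH at 240° is gauche with CHO at 300° (0.9). Total 3.7 kcal/mol.
COOH at 240° is eclipsed. CN at 0° is eclipsed with CHO at 0° (2.0); CH3 at 120° is eclipsed with H at 120° (1.8); SH at 240° is eclipsed with COOH at 240° (3.0). Total 6.8 kcal/mol.
COOH at 300° is staggered. CN at 0° is gauche with COOH at 300° (0.7); CN at 0° is gauche with CHO at 60° (0.7); CH3 at 120° is gauche with CHO at 60° (0.9); SH at 240° is gauche with COOH at 300° (1.0). Total 3.3 kcal/mol.
The minimum (3.3 kcal/mol) occurs with COOH at 300°.

300°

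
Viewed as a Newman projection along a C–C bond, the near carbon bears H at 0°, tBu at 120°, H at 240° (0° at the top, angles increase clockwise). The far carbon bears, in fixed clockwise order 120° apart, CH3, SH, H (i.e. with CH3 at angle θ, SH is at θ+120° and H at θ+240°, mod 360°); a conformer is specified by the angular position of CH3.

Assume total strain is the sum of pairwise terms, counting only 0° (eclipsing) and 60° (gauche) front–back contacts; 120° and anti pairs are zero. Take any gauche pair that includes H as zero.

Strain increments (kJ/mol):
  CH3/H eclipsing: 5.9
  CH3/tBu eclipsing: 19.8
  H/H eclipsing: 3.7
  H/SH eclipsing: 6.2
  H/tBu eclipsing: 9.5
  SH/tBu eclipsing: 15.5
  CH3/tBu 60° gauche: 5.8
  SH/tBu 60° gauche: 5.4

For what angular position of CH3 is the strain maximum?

120°

CH3 at 0° is eclipsed. H at 0° is eclipsed with CH3 at 0° (5.9); tBu at 120° is eclipsed with SH at 120° (15.5); H at 240° is eclipsed with H at 240° (3.7). Total 25.1 kJ/mol.
CH3 at 60° is staggered. tBu at 120° is gauche with CH3 at 60° (5.8); tBu at 120° is gauche with SH at 180° (5.4). Total 11.2 kJ/mol.
CH3 at 120° is eclipsed. H at 0° is eclipsed with H at 0° (3.7); tBu at 120° is eclipsed with CH3 at 120° (19.8); H at 240° is eclipsed with SH at 240° (6.2). Total 29.7 kJ/mol.
CH3 at 180° is staggered. tBu at 120° is gauche with CH3 at 180° (5.8). Total 5.8 kJ/mol.
CH3 at 240° is eclipsed. H at 0° is eclipsed with SH at 0° (6.2); tBu at 120° is eclipsed with H at 120° (9.5); H at 240° is eclipsed with CH3 at 240° (5.9). Total 21.6 kJ/mol.
CH3 at 300° is staggered. tBu at 120° is gauche with SH at 60° (5.4). Total 5.4 kJ/mol.
The maximum (29.7 kJ/mol) occurs with CH3 at 120°.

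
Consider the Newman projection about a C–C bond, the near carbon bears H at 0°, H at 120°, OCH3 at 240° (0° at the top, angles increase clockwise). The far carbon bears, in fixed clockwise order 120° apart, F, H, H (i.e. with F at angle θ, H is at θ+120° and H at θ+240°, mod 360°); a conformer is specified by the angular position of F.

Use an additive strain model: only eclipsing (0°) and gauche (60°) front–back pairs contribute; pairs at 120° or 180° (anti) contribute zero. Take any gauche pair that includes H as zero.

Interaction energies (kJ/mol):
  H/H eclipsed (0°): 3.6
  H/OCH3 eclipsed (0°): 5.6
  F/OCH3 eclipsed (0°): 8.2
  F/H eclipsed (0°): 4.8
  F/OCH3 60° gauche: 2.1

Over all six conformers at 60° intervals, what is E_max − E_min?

15.4 kJ/mol

F at 0° (eclipsed): H–F eclipsed, H–H eclipsed, OCH3–H eclipsed; 4.8 + 3.6 + 5.6 = 14.0 kJ/mol.
F at 60° (staggered): no non-H gauche contacts → 0.0 kJ/mol.
F at 120° (eclipsed): H–H eclipsed, H–F eclipsed, OCH3–H eclipsed; 3.6 + 4.8 + 5.6 = 14.0 kJ/mol.
F at 180° (staggered): OCH3–F gauche; 2.1 = 2.1 kJ/mol.
F at 240° (eclipsed): H–H eclipsed, H–H eclipsed, OCH3–F eclipsed; 3.6 + 3.6 + 8.2 = 15.4 kJ/mol.
F at 300° (staggered): OCH3–F gauche; 2.1 = 2.1 kJ/mol.
Max at 240° (15.4 kJ/mol), min at 60° (0.0 kJ/mol); barrier = 15.4 kJ/mol.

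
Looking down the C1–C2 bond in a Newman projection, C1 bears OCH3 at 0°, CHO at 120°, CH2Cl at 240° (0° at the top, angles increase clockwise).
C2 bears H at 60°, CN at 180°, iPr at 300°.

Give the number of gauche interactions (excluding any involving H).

Non-H gauche pairs: OCH3(0°)/iPr(300°); CHO(120°)/CN(180°); CH2Cl(240°)/CN(180°); CH2Cl(240°)/iPr(300°) — 4 interactions.

4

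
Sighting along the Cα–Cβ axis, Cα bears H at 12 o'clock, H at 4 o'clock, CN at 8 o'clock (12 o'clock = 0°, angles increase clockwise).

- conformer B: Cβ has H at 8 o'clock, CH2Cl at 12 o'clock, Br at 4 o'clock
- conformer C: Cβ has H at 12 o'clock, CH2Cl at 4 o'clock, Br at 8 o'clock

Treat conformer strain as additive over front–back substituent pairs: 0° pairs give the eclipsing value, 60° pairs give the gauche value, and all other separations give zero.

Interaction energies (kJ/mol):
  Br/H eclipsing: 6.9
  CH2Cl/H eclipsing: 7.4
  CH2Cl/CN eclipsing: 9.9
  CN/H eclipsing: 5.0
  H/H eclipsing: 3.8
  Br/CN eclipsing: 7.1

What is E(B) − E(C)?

+1.0 kJ/mol

B (eclipsed): H(0°)/CH2Cl(0°) eclipsed 7.4; H(120°)/Br(120°) eclipsed 6.9; CN(240°)/H(240°) eclipsed 5.0 → 19.3 kJ/mol.
C (eclipsed): H(0°)/H(0°) eclipsed 3.8; H(120°)/CH2Cl(120°) eclipsed 7.4; CN(240°)/Br(240°) eclipsed 7.1 → 18.3 kJ/mol.
E(B) − E(C) = 19.3 − 18.3 = +1.0 kJ/mol.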